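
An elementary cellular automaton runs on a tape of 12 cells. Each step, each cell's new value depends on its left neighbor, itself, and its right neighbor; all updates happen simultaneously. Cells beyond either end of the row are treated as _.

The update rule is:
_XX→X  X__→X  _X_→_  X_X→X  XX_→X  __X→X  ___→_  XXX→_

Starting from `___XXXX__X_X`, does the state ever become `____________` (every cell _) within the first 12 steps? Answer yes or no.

no

__XX__XXX_X_
_XXXXXX_XX_X
XX____XXXXX_
XXX__XX___XX
X_XXXXXX_XXX
_XX____XXX_X
XXXX__XX_XX_
X__XXXXXXXXX
_XXX_______X
XX_XX_____X_
XXXXXX___X_X
X____XX_X_X_
step 12 is X____XX_X_X_, still not uniform _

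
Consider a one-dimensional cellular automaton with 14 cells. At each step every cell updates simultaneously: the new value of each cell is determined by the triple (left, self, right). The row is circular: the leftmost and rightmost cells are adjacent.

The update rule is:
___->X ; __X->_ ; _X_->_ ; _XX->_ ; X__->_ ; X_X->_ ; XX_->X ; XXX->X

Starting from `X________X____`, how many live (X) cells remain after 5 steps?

step 1: __XXXXXX___XX_
step 2: X__XXXXX_X__X_
step 3: ____XXXX______
step 4: XXX__XXX_XXXXX
step 5: XXX___XX__XXXX
count of X: 9

9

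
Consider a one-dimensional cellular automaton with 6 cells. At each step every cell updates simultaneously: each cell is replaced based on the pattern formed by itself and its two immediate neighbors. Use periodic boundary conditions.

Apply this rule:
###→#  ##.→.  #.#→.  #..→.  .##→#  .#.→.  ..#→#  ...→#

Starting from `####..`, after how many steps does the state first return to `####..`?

6

step 1: ###..#
step 2: ##..##
step 3: #..###
step 4: ..####
step 5: .####.
step 6: ####..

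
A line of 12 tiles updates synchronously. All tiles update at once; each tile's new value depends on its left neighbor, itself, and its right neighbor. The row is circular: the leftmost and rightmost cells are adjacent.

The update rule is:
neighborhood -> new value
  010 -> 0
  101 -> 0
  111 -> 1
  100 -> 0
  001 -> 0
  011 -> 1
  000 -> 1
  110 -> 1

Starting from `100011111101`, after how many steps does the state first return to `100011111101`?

2

101011111101
100011111101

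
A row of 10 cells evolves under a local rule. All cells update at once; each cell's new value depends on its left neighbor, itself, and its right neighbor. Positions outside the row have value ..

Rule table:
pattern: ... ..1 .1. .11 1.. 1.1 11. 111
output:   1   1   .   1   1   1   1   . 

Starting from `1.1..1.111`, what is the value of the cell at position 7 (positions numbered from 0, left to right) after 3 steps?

.

step 1: .1.11.11.1
step 2: 1.1111111.
step 3: .11.....11
position 7 holds .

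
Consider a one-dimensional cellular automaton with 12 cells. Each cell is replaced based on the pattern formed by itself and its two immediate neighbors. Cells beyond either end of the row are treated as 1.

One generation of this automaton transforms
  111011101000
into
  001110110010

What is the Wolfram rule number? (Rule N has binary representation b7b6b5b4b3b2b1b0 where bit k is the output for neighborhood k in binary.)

105

position 0: 111 → 0  (bit 7 = 0)
position 2: 110 → 1  (bit 6 = 1)
position 3: 101 → 1  (bit 5 = 1)
position 9: 100 → 0  (bit 4 = 0)
position 4: 011 → 1  (bit 3 = 1)
position 8: 010 → 0  (bit 2 = 0)
position 11: 001 → 0  (bit 1 = 0)
position 10: 000 → 1  (bit 0 = 1)
bits b7..b0 = 01101001 = 105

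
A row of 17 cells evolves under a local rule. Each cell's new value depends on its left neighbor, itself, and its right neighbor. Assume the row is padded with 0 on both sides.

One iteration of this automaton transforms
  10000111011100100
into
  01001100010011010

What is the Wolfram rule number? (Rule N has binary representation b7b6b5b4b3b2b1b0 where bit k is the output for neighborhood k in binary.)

position 6: 111 → 0  (bit 7 = 0)
position 7: 110 → 0  (bit 6 = 0)
position 8: 101 → 0  (bit 5 = 0)
position 1: 100 → 1  (bit 4 = 1)
position 5: 011 → 1  (bit 3 = 1)
position 0: 010 → 0  (bit 2 = 0)
position 4: 001 → 1  (bit 1 = 1)
position 2: 000 → 0  (bit 0 = 0)
bits b7..b0 = 00011010 = 26

26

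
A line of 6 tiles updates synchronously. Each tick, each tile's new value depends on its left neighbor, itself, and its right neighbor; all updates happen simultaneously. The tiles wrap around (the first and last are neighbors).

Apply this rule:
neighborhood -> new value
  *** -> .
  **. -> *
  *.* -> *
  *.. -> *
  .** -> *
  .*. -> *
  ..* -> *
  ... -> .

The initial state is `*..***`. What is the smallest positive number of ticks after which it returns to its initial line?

2

tick 1: ****..
tick 2: *..***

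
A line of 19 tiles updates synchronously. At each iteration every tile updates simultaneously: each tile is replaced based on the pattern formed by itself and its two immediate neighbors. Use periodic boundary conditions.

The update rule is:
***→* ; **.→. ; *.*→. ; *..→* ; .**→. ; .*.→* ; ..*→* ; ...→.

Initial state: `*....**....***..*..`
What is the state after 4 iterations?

*.*.*****.**.*...*.

**..*..*..*.*.*****
*.*********.*..****
...*******..***.***
*.*.*****.**.*...*.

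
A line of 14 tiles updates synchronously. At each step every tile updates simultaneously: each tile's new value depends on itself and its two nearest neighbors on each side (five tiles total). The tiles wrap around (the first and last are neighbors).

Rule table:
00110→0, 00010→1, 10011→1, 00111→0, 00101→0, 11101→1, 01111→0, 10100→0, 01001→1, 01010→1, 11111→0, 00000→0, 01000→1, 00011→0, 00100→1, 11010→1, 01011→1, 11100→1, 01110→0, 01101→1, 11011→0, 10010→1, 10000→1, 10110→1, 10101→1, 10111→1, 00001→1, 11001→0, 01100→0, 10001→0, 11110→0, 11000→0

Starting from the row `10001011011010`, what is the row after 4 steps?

01010111011111
11111101010001
00000111101000
00010000110110

00010000110110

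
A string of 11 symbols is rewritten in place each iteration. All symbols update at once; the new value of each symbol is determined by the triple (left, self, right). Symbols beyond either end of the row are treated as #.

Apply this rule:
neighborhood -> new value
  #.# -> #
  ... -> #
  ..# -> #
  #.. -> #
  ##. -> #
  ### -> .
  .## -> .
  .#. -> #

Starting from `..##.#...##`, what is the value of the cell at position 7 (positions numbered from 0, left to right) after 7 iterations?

.

iteration 1: ##.######..
iteration 2: .##.....###
iteration 3: #.######...
iteration 4: ##.....####
iteration 5: .######....
iteration 6: #.....#####
iteration 7: ######.....
position 7 holds .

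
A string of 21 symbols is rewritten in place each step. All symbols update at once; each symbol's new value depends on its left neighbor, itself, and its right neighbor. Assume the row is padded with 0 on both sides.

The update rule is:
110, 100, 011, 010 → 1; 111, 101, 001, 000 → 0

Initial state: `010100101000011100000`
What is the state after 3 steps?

010110101011010101100

010110101100010110000
010110101110010111000
010110101011010101100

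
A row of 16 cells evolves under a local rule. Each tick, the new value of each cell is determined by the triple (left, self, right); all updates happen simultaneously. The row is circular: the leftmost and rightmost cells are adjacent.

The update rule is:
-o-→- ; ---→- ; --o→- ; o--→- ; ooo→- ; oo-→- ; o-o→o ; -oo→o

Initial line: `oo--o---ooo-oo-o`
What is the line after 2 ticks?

-----------o-oo-

tick 1: --------o--oo-oo
tick 2: -----------o-oo-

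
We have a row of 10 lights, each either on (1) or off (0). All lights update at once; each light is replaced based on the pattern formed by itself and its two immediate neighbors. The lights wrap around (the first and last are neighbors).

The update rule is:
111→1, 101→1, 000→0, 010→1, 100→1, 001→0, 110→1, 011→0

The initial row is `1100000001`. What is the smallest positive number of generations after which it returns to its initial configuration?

1110000000
0111000000
0011100000
0001110000
0000111000
0000011100
0000001110
0000000111
1000000011
1100000001

10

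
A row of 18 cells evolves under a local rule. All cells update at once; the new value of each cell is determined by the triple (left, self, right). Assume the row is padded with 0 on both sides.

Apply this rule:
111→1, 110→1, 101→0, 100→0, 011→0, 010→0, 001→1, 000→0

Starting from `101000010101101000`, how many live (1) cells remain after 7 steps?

000000100000100000
000001000001000000
000010000010000000
000100000100000000
001000001000000000
010000010000000000
100000100000000000
count of 1: 2

2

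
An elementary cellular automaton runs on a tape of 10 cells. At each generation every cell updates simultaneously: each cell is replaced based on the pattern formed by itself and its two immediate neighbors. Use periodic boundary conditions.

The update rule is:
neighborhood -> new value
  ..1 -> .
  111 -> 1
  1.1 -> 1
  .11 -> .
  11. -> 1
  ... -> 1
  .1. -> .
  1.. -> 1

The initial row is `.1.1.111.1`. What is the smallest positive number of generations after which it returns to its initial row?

10

1.1.1.111.
.1.1.1.111
1.1.1.1.11
11.1.1.1.1
111.1.1.1.
.111.1.1.1
1.111.1.1.
.1.111.1.1
1.1.111.1.
.1.1.111.1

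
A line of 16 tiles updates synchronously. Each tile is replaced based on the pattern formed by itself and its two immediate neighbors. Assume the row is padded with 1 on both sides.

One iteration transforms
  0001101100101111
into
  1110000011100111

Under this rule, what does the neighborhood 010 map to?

1

At position 10 the neighborhood is 010; the next row has 1 there.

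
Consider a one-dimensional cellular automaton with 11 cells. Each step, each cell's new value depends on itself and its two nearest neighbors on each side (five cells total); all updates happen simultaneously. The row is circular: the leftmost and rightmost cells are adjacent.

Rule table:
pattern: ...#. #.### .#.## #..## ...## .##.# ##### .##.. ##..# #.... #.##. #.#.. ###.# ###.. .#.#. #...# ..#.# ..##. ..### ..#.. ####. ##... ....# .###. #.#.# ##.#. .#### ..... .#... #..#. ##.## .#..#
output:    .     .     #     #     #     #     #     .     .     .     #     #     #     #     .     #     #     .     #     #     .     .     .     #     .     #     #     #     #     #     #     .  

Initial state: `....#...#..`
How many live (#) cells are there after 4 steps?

8

##..###.##.
#..########
#.########.
.#.#####.##
count of #: 8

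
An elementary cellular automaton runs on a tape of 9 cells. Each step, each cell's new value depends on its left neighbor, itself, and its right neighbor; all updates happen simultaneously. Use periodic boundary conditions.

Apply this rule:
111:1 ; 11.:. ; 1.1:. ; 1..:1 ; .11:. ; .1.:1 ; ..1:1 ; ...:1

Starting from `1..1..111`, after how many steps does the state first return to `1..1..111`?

4

.11111.11
..111....
11.1.1111
1..1..111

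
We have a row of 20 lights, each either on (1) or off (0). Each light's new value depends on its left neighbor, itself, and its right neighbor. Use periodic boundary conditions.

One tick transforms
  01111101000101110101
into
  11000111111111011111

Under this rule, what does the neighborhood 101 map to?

At position 0 the neighborhood is 101; the next row has 1 there.

1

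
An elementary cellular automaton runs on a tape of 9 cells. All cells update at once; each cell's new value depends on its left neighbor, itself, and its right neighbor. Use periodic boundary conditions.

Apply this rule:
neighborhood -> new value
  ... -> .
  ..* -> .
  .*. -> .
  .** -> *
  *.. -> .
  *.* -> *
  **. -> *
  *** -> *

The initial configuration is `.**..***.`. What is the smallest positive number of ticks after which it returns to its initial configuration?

1

.**..***.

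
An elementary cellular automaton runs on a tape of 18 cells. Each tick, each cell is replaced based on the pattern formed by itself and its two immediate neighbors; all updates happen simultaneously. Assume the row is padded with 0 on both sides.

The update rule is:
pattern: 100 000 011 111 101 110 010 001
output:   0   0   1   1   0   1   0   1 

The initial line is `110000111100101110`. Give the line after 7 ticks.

110001111101001110
110011111100011110
110111111100111110
110111111101111110
110111111101111110  (fixed point — unchanged through tick 7)

110111111101111110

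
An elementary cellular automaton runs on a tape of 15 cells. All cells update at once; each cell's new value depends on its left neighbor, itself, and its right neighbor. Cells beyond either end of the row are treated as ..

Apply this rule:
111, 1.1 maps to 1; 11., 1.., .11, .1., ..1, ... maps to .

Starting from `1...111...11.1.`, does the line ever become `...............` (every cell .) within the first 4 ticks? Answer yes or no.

tick 1: .....1......1..
tick 2: ...............
all cells are . at tick 2

yes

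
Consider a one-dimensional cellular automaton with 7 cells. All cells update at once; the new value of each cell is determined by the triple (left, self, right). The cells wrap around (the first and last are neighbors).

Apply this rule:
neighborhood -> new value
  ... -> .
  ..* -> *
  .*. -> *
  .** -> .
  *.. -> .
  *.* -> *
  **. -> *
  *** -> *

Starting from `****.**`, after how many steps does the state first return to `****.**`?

*****.*
******.
.******
*.*****
**.****
***.***
****.**

7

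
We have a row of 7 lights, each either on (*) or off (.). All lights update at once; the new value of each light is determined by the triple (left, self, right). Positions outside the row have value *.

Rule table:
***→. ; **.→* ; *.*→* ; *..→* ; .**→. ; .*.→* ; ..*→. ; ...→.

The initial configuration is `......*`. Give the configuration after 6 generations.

.**.**.

*......
**.....
.**....
*.**...
**.**..
.**.**.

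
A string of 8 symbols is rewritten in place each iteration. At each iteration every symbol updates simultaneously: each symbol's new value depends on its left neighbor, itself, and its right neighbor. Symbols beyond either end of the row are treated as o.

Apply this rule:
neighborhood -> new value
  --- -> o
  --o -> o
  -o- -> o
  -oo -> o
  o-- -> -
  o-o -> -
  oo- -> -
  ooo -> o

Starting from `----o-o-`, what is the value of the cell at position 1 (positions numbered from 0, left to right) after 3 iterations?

-oooo-o-
-ooo--o-
-oo--oo-
position 1 holds o

o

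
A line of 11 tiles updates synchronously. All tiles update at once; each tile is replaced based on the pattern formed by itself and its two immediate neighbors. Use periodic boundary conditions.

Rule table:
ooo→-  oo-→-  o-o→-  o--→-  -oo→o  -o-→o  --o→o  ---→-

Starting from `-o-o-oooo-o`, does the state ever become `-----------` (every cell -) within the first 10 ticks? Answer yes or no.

no

-o-o-o----o
-o-o-o---oo
-o-o-o--oo-
oo-o-o-oo--
o--o-o-o--o
--oo-o-o-oo
-oo--o-o-o-
oo--oo-o-o-
o--oo--o-o-
o-oo--oo-o-
tick 10 is o-oo--oo-o-, still not uniform -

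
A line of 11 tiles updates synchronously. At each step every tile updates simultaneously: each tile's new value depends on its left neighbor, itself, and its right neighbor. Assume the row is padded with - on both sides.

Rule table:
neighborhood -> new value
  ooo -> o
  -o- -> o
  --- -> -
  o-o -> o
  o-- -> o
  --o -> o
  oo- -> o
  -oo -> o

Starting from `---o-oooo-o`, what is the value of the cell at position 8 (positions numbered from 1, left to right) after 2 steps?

o

--ooooooooo
-oooooooooo
position 8 holds o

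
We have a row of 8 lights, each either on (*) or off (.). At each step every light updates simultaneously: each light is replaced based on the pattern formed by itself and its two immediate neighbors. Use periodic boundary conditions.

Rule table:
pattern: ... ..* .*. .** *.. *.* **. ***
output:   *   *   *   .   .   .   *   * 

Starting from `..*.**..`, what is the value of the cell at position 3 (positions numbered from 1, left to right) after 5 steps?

*

***..*.*
***.**..
.**..*.*
..*.**.*
.**..*.*
position 3 holds *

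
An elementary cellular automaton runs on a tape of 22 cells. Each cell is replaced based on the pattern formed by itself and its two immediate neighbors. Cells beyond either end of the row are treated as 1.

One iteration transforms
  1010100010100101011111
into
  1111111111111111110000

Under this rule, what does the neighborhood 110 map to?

1

At position 0 the neighborhood is 110; the next row has 1 there.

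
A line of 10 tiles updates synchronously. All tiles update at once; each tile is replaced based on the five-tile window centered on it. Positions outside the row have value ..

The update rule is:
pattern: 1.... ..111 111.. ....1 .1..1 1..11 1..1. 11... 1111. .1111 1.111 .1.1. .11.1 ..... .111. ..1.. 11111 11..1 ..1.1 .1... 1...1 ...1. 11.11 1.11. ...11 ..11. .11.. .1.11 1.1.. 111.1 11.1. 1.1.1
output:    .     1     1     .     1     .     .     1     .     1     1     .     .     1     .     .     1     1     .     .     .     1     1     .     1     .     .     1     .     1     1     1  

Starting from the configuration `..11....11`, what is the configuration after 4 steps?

1.1....1..

.1..1..1..
1.1..1....
...1....11
1.1....1..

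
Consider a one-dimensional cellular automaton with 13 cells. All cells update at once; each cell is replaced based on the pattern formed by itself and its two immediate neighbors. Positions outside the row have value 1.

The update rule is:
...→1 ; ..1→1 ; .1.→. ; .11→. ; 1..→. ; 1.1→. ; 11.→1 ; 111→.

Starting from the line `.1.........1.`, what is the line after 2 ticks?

.11.......1.1

...11111111..
.11.......1.1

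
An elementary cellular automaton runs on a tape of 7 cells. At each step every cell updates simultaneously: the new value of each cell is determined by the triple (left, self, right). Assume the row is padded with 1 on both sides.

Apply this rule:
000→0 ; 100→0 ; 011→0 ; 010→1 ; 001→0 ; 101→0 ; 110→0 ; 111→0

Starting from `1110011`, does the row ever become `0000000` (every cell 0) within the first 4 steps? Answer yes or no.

yes

step 1: 0000000
all cells are 0 at step 1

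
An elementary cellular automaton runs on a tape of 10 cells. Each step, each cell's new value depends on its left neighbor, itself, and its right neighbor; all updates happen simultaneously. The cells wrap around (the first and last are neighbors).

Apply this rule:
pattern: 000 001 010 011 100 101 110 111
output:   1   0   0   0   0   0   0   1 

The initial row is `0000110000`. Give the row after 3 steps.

1000000001

1110000111
1100110011
1000000001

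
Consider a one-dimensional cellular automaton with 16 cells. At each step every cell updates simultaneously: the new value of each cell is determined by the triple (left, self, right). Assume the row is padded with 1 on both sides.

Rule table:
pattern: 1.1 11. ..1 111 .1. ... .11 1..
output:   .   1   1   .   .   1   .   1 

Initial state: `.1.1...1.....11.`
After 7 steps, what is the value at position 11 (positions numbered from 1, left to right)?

....111.11111.1.
1111..1.....1...
...111.11111.111
111..1.....1....
..111.11111.1111
11..1.....1.....
.111.11111.11111
position 11 holds .

.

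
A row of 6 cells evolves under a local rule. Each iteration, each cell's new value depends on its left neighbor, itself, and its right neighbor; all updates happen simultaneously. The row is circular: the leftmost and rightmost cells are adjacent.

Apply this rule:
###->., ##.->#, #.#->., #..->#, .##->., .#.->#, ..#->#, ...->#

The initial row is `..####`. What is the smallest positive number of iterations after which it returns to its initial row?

iteration 1: ##...#
iteration 2: .####.
iteration 3: #...##
iteration 4: ####..
iteration 5: ...###
iteration 6: ###..#
iteration 7: ..###.
iteration 8: ##..##
iteration 9: .###..
iteration 10: #..###
iteration 11: ###...
iteration 12: ..####

12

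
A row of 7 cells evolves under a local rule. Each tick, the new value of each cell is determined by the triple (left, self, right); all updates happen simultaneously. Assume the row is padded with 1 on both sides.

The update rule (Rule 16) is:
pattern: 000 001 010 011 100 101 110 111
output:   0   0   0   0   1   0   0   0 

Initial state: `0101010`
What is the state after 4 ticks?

0010000

0000000
1000000
0100000
0010000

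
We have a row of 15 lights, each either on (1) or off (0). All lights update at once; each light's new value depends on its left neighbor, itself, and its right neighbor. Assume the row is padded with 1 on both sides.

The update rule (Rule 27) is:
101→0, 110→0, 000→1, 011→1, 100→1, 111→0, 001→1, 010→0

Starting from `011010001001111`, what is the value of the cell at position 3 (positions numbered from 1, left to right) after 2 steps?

1

010001110111000
001111000100111
position 3 holds 1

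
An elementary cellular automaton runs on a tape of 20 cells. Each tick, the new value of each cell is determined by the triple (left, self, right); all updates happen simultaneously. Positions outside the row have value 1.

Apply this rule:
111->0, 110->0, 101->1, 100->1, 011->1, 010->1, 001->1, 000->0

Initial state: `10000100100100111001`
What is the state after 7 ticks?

00001100011101101100

01001111111111100111
11111000000000011100
00000100000000110011
10001110000001101110
01011001000011011001
11110111100110110111
00001100011101101100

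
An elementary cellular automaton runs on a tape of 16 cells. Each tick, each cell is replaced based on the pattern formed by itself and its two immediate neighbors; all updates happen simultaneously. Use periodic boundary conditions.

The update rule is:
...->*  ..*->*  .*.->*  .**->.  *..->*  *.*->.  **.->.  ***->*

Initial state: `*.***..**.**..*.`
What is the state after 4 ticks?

*..*.**.....***.
****...*****.*..
.**.***.***..***
.....*...*.**.*.

.....*...*.**.*.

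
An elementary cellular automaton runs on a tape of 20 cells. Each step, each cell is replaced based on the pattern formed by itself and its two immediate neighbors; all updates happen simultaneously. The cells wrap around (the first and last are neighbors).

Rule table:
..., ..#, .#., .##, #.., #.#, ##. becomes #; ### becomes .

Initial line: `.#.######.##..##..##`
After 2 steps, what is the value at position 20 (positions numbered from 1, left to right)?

.

####....############
...######...........
position 20 holds .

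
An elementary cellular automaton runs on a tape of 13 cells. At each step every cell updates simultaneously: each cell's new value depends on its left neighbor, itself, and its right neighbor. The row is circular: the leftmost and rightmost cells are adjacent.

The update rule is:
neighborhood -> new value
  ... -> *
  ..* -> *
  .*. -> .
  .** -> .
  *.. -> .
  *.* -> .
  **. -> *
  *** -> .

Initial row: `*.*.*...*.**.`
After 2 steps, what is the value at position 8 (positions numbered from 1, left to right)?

*

......**...*.
******.*.**..
position 8 holds *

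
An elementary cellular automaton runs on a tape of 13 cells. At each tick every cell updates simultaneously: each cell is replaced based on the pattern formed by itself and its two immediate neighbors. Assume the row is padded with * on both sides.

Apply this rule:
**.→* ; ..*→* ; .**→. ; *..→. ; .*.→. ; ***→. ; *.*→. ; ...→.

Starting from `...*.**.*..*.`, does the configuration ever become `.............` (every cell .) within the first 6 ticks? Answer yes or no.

..*...*...*..
.*...*...*..*
....*...*..*.
...*...*..*..
..*...*..*..*
.*...*..*..*.
tick 6 is .*...*..*..*., still not uniform .

no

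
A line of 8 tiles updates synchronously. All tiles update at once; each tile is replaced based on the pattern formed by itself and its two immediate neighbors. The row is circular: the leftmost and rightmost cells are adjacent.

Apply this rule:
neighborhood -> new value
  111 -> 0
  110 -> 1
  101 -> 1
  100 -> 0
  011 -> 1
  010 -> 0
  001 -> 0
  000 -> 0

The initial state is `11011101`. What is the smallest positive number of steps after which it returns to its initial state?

01110111
11011101

2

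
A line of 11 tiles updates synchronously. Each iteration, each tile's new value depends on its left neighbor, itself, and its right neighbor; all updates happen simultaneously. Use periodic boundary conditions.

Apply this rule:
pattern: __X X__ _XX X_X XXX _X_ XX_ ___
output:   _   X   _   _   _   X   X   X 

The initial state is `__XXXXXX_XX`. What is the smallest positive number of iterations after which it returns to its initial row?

22

iteration 1: X______X__X
iteration 2: XXXXXX_XX__
iteration 3: _____X__XX_
iteration 4: XXXX_XX__XX
iteration 5: ___X__XX___
iteration 6: XX_XX__XXXX
iteration 7: _X__XX_____
iteration 8: _XX__XXXXXX
iteration 9: __XX______X
iteration 10: X__XXXXXX_X
iteration 11: XX______X__
iteration 12: _XXXXXX_XX_
iteration 13: ______X__XX
iteration 14: XXXXX_XX__X
iteration 15: ____X__XX__
iteration 16: XXX_XX__XXX
iteration 17: __X__XX____
iteration 18: X_XX__XXXXX
iteration 19: X__XX______
iteration 20: XX__XXXXXX_
iteration 21: _XX______X_
iteration 22: __XXXXXX_XX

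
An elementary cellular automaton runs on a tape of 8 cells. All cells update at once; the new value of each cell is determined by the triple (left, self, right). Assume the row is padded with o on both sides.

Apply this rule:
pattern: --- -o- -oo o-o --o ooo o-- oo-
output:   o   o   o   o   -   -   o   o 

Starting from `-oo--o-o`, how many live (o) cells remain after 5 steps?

step 1: oooo-ooo
step 2: ---ooo--
step 3: oo-o-oo-
step 4: -ooooooo
step 5: oo------
count of o: 2

2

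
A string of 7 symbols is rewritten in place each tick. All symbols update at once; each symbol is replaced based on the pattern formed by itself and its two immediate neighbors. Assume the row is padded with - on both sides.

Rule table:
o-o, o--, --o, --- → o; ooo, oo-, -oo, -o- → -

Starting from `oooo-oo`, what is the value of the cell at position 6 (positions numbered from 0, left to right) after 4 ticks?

----o--
oooo-oo  (repeats tick 0; period 2)
tick 4: oooo-oo
position 6 holds o

o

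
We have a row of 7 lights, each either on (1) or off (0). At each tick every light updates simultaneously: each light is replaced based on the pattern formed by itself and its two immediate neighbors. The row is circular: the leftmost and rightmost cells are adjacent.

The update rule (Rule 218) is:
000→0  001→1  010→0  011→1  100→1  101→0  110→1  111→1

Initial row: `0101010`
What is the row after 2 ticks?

1000001
1100011

1100011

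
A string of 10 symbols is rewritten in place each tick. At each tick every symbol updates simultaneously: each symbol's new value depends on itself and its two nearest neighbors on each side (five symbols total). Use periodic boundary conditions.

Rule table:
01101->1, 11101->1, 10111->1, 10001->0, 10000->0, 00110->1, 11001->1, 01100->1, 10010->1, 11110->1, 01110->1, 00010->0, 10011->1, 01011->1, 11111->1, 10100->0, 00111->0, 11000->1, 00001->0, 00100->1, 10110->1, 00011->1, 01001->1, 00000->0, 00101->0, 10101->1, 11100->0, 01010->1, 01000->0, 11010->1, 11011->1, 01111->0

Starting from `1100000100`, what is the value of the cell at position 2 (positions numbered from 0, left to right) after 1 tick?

1

1110000111
position 2 holds 1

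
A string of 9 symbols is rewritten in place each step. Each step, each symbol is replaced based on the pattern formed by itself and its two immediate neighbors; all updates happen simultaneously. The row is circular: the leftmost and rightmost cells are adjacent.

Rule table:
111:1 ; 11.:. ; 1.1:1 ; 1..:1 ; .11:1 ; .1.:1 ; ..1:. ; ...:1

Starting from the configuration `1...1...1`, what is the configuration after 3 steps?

1.111.111

step 1: .11.111.1
step 2: 11.111.11
step 3: 1.111.111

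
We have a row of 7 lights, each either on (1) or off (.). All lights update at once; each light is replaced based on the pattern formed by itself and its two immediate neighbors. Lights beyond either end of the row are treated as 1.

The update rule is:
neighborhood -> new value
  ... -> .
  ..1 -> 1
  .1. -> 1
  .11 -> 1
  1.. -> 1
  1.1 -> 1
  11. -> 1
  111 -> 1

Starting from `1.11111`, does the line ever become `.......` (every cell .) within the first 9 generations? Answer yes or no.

generation 1: 1111111
generation 2: 1111111  (fixed point — unchanged through generation 9)
generation 9 is 1111111, still not uniform .

no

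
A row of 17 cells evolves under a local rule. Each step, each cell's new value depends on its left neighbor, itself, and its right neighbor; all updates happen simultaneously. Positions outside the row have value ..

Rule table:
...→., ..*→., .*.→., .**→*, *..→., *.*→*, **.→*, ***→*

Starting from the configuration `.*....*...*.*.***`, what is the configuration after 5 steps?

............*****

...........*.****
............*****
............*****  (fixed point — unchanged through step 5)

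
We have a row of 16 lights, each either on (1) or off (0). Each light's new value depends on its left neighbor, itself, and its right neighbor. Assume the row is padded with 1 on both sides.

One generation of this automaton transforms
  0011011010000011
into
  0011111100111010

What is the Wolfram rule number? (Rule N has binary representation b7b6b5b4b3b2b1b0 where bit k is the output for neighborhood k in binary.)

105

position 15: 111 → 0  (bit 7 = 0)
position 3: 110 → 1  (bit 6 = 1)
position 4: 101 → 1  (bit 5 = 1)
position 0: 100 → 0  (bit 4 = 0)
position 2: 011 → 1  (bit 3 = 1)
position 8: 010 → 0  (bit 2 = 0)
position 1: 001 → 0  (bit 1 = 0)
position 10: 000 → 1  (bit 0 = 1)
bits b7..b0 = 01101001 = 105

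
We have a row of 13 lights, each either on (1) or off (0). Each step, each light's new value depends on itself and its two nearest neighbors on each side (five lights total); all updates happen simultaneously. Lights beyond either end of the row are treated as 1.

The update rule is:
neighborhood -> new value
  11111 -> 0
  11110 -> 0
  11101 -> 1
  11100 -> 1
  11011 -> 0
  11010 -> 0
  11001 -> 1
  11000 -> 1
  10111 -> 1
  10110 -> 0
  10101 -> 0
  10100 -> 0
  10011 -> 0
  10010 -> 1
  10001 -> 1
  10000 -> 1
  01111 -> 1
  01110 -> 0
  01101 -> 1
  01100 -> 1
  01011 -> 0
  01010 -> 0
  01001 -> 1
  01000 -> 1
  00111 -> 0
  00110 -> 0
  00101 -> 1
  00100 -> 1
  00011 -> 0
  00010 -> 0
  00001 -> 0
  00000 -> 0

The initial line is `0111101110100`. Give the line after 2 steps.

0010000001110

step 1: 0110101010010
step 2: 0010000001110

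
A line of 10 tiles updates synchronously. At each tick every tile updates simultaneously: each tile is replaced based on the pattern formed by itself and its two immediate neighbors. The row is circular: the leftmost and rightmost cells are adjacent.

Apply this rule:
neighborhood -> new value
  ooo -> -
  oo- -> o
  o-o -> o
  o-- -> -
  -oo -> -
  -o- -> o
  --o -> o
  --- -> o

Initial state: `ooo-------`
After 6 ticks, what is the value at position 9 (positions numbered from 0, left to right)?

-

tick 1: --o-oooooo
tick 2: -ooo-----o
tick 3: o--o-ooooo
tick 4: o-ooo-----
tick 5: oo--o-oooo
tick 6: -o-ooo----
position 9 holds -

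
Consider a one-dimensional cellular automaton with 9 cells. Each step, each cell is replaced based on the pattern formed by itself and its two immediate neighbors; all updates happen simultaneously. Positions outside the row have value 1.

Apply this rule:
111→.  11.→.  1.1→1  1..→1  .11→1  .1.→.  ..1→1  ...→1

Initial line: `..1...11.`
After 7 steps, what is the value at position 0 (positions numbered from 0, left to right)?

11.1111.1
..11...11
111.1111.
...11...1
1111.1111
....11...
11111.111
position 0 holds 1

1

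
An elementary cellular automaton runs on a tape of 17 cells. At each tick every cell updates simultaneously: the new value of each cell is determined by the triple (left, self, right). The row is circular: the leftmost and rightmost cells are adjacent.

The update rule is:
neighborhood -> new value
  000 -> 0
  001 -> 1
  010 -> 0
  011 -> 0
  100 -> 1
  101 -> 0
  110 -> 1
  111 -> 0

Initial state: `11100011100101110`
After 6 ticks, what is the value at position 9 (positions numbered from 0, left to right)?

0

00110100111000010
01010011001100101
00001101110111000
00010100010001100
00100010101010110
01010100000000011
position 9 holds 0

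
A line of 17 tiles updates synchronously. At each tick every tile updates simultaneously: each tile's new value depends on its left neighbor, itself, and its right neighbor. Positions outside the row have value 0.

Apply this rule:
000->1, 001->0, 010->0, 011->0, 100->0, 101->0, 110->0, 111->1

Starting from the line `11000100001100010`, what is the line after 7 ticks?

00010001100001000

00010001100001000
11000100001100011
00010001100001000  (repeats tick 1; period 2)
tick 7: 00010001100001000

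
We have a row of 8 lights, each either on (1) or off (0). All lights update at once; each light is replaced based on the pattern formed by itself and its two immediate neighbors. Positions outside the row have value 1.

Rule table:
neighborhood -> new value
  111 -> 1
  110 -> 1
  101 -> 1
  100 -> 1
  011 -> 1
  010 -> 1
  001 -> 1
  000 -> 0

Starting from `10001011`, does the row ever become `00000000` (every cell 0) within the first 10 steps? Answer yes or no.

no

step 1: 11011111
step 2: 11111111
step 3: 11111111  (fixed point — unchanged through step 10)
step 10 is 11111111, still not uniform 0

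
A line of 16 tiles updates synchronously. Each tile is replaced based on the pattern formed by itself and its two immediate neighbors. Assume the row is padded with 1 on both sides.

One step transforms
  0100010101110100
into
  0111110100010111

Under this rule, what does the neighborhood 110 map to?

At position 11 the neighborhood is 110; the next row has 1 there.

1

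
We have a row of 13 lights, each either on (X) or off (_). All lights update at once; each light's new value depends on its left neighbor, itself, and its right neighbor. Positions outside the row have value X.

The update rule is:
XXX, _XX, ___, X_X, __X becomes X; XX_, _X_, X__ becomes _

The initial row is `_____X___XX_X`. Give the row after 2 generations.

XXXX__XXX_XXX

_XXXX__XXX_XX
XXXX__XXX_XXX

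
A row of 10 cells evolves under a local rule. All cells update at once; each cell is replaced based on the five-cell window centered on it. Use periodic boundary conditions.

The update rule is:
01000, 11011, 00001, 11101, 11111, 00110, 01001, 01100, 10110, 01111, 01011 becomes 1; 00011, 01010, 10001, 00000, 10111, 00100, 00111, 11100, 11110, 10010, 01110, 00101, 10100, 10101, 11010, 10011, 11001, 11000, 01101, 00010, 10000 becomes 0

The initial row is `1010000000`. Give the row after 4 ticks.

tick 1: 0001000010
tick 2: 0100101001
tick 3: 0010000100
tick 4: 1001010010

1001010010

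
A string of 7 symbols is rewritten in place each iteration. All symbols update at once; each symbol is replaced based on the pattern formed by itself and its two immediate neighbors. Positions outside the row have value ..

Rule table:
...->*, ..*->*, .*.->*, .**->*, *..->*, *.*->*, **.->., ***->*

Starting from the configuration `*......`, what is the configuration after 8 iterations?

iteration 1: *******
iteration 2: ******.
iteration 3: *****.*
iteration 4: ****.**
iteration 5: ***.**.
iteration 6: **.**.*
iteration 7: *.**.**
iteration 8: ***.**.

***.**.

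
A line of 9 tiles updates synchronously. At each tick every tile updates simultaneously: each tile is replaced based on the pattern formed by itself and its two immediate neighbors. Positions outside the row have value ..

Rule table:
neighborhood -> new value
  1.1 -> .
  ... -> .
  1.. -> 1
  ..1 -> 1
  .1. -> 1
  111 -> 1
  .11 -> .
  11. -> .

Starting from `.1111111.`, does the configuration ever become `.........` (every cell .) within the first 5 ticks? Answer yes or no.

1.11111.1
1..111..1
111.1.111
.1..1..1.
111111111
tick 5 is 111111111, still not uniform .

no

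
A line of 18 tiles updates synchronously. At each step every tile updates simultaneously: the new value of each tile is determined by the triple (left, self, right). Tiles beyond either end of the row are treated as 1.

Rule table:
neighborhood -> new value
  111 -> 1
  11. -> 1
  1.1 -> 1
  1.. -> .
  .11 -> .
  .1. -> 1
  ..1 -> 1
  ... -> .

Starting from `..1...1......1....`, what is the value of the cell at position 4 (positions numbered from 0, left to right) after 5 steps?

1

.11..11.....11...1
1.1.1.1....1.1..1.
1111111...1111.111
1111111..1.1111.11
1111111.111.1111.1
position 4 holds 1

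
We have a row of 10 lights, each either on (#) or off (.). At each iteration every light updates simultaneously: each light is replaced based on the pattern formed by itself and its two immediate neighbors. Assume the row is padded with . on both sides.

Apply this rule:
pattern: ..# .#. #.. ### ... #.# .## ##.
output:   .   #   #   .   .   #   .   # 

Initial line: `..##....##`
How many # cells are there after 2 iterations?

3

...##....#
....##...#
count of #: 3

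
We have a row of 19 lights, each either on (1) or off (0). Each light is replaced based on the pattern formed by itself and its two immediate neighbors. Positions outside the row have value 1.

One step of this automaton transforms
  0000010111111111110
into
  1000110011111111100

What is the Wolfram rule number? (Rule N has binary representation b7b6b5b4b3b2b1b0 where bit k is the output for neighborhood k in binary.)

position 8: 111 → 1  (bit 7 = 1)
position 17: 110 → 0  (bit 6 = 0)
position 6: 101 → 0  (bit 5 = 0)
position 0: 100 → 1  (bit 4 = 1)
position 7: 011 → 0  (bit 3 = 0)
position 5: 010 → 1  (bit 2 = 1)
position 4: 001 → 1  (bit 1 = 1)
position 1: 000 → 0  (bit 0 = 0)
bits b7..b0 = 10010110 = 150

150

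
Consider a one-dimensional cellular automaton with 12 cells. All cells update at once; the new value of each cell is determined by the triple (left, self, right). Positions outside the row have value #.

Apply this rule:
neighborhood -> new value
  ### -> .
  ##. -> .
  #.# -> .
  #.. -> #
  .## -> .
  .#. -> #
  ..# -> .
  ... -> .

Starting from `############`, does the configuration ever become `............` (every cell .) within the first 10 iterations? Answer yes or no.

............
all cells are . at iteration 1

yes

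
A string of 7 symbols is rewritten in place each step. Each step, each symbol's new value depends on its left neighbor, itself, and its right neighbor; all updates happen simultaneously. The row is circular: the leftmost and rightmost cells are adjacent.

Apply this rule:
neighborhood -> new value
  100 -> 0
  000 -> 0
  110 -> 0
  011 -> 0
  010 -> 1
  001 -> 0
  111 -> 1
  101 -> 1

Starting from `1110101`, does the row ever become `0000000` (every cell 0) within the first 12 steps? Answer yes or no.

no

step 1: 1101110
step 2: 0010101
step 3: 0011111
step 4: 0001110
step 5: 0000100
step 6: 0000100  (fixed point — unchanged through step 12)
step 12 is 0000100, still not uniform 0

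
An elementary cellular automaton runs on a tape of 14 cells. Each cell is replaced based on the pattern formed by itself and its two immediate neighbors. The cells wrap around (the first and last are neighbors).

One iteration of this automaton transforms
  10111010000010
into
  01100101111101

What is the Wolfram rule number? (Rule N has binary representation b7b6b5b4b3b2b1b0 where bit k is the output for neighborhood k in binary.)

position 3: 111 → 0  (bit 7 = 0)
position 4: 110 → 0  (bit 6 = 0)
position 1: 101 → 1  (bit 5 = 1)
position 7: 100 → 1  (bit 4 = 1)
position 2: 011 → 1  (bit 3 = 1)
position 0: 010 → 0  (bit 2 = 0)
position 11: 001 → 1  (bit 1 = 1)
position 8: 000 → 1  (bit 0 = 1)
bits b7..b0 = 00111011 = 59

59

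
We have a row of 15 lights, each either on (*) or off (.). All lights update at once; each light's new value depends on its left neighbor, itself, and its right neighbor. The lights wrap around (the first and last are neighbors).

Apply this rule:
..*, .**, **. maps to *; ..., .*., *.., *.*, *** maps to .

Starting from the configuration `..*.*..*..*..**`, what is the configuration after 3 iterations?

....*..*..***..

iteration 1: .*....*..*..***
iteration 2: .....*..*..**.*
iteration 3: ....*..*..***..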